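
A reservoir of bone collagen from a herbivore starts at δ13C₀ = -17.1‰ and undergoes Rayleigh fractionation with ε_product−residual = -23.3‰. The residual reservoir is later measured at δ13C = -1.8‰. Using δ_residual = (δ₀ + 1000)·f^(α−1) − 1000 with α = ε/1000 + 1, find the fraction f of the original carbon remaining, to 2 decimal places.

0.52

α − 1 = ε/1000 = -0.0233
(δ_res + 1000)/(δ₀ + 1000) = (-1.8 + 1000)/(-17.1 + 1000) = 998.2/982.9 = 1.015566
f = 1.015566^(1/-0.0233) = exp(ln(1.015566)/-0.0233) = exp(0.01545/-0.0233)
f = exp(-0.6629) = 0.5153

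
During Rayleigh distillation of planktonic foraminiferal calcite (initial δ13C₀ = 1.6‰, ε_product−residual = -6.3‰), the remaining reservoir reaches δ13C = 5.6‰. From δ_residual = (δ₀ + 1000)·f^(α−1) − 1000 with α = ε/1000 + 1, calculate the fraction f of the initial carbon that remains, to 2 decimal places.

α − 1 = ε/1000 = -0.0063
(δ_res + 1000)/(δ₀ + 1000) = (5.6 + 1000)/(1.6 + 1000) = 1005.6/1001.6 = 1.003994
f = 1.003994^(1/-0.0063) = exp(ln(1.003994)/-0.0063) = exp(0.00399/-0.0063)
f = exp(-0.6326) = 0.5312

0.53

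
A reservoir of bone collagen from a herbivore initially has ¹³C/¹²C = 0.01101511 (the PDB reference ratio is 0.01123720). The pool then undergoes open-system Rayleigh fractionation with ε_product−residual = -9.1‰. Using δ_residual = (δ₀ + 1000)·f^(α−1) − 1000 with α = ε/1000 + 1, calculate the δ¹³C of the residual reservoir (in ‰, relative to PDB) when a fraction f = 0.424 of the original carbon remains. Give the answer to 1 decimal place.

δ₀ = (0.01101511/0.01123720 − 1)×1000 = (0.980236 − 1)×1000 = -19.764‰
α − 1 = ε/1000 = -0.0091
f^(α−1) = 0.424^(-0.0091) = 1.007839
δ_res = (-19.764 + 1000) × 1.007839 − 1000 = 987.920 − 1000 = -12.08‰

-12.1‰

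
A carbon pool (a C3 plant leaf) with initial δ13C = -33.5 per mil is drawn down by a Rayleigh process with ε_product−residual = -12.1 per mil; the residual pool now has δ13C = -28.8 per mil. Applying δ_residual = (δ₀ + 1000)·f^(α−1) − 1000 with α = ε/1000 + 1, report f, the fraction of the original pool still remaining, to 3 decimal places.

α − 1 = ε/1000 = -0.0121
(δ_res + 1000)/(δ₀ + 1000) = (-28.8 + 1000)/(-33.5 + 1000) = 971.2/966.5 = 1.004863
f = 1.004863^(1/-0.0121) = exp(ln(1.004863)/-0.0121) = exp(0.00485/-0.0121)
f = exp(-0.4009) = 0.6697

0.670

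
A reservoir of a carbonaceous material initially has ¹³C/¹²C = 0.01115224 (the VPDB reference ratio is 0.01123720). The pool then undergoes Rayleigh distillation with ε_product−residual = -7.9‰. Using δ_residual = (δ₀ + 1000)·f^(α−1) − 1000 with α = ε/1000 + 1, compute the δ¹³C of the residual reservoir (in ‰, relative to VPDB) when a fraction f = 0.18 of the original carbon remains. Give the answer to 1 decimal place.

δ₀ = (0.01115224/0.01123720 − 1)×1000 = (0.992439 − 1)×1000 = -7.561‰
α − 1 = ε/1000 = -0.0079
f^(α−1) = 0.18^(-0.0079) = 1.013639
δ_res = (-7.561 + 1000) × 1.013639 − 1000 = 1005.975 − 1000 = 5.98‰

6.0‰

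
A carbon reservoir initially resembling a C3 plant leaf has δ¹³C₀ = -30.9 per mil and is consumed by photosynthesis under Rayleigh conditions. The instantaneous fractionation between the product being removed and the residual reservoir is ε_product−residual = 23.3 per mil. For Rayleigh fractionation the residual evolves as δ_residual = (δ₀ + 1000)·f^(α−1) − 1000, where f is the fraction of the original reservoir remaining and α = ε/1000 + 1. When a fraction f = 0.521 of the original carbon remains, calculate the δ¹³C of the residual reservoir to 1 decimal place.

-45.5 per mil

Rayleigh residual: δ_res = (δ₀ + 1000)·f^(α−1) − 1000
α = ε/1000 + 1 = 1.02330, so α − 1 = 0.02330
f^(α−1) = 0.521^(0.02330) = 0.984923
δ_res = (-30.9 + 1000) × 0.984923 − 1000 = 954.489 − 1000 = -45.51 per mil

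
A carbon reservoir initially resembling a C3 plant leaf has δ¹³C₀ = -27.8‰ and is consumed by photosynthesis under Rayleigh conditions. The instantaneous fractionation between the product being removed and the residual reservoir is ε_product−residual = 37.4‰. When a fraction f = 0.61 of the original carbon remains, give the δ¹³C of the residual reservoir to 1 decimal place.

Rayleigh residual: δ_res = (δ₀ + 1000)·f^(α−1) − 1000
α = ε/1000 + 1 = 1.03740, so α − 1 = 0.03740
f^(α−1) = 0.61^(0.03740) = 0.981683
δ_res = (-27.8 + 1000) × 0.981683 − 1000 = 954.392 − 1000 = -45.61‰

-45.6‰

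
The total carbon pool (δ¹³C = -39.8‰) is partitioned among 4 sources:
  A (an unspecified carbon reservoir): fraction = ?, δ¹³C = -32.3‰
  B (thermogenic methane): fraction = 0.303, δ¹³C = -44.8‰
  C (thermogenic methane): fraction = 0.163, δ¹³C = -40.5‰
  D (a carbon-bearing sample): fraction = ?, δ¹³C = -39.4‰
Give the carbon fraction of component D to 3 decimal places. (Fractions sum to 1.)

Let f_D and f_A be the unknown fractions; fractions sum to 1 so f_D + f_A = 0.534.
Mass balance: Σ fᵢ·δᵢ = δ_bulk ⇒ f_D·(-39.4) + f_A·(-32.3) = -39.8 − (-20.176) = -19.624
Substitute f_A = 0.534 − f_D:
f_D·(-39.4 − -32.3) = -19.624 − 0.534×(-32.3) = -2.376
f_D = -2.376 / -7.1 = 0.3346

0.335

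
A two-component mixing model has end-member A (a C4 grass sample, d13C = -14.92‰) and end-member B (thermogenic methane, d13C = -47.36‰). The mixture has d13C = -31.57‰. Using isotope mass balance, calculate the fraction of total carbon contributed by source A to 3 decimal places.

0.487

δ_mix = f_A·δ_A + (1 − f_A)·δ_B  ⇒  f_A = (δ_mix − δ_B)/(δ_A − δ_B)
f_A = (-31.57 − (-47.36)) / (-14.92 − (-47.36))
f_A = 15.79 / 32.44 = 0.4867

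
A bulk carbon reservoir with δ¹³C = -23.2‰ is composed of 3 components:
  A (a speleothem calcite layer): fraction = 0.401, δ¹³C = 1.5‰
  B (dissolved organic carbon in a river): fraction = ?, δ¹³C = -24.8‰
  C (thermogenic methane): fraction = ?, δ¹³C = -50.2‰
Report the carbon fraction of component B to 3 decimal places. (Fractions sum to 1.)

0.247

Let f_B and f_C be the unknown fractions; fractions sum to 1 so f_B + f_C = 0.599.
Mass balance: Σ fᵢ·δᵢ = δ_bulk ⇒ f_B·(-24.8) + f_C·(-50.2) = -23.2 − (0.602) = -23.802
Substitute f_C = 0.599 − f_B:
f_B·(-24.8 − -50.2) = -23.802 − 0.599×(-50.2) = 6.268
f_B = 6.268 / 25.4 = 0.2468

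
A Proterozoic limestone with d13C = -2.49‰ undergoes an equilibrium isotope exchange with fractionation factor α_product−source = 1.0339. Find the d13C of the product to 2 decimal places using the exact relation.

δ_product = (δ_source + 1000)·α − 1000
δ_product = (-2.49 + 1000) × 1.0339 − 1000
δ_product = 1031.326 − 1000 = 31.326‰

31.33‰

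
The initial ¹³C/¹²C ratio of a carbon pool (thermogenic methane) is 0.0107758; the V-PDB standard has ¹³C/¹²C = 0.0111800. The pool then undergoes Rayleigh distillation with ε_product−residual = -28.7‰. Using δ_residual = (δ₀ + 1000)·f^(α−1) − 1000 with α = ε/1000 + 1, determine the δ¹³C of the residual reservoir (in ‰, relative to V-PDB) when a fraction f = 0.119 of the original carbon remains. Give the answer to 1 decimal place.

24.6‰

δ₀ = (0.0107758/0.0111800 − 1)×1000 = (0.963846 − 1)×1000 = -36.154‰
α − 1 = ε/1000 = -0.0287
f^(α−1) = 0.119^(-0.0287) = 1.062996
δ_res = (-36.154 + 1000) × 1.062996 − 1000 = 1024.565 − 1000 = 24.57‰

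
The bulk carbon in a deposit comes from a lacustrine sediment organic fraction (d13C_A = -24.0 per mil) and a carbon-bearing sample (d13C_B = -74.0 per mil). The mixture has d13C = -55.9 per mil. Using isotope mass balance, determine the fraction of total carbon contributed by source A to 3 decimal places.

0.362

δ_mix = f_A·δ_A + (1 − f_A)·δ_B  ⇒  f_A = (δ_mix − δ_B)/(δ_A − δ_B)
f_A = (-55.9 − (-74.0)) / (-24.0 − (-74.0))
f_A = 18.1 / 50.0 = 0.3620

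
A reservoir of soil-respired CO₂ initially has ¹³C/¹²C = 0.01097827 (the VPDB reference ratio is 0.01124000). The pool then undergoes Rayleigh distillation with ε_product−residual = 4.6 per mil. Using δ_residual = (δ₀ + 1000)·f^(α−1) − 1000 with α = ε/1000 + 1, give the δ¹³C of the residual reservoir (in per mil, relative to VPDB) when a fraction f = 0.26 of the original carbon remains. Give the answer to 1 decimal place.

δ₀ = (0.01097827/0.01124000 − 1)×1000 = (0.976714 − 1)×1000 = -23.286 per mil
α − 1 = ε/1000 = 0.0046
f^(α−1) = 0.26^(0.0046) = 0.993823
δ_res = (-23.286 + 1000) × 0.993823 − 1000 = 970.681 − 1000 = -29.32 per mil

-29.3 per mil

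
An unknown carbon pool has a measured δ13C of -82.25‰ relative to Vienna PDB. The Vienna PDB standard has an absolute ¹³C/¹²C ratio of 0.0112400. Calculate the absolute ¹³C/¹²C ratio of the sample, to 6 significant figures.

R_sample = R_standard × (δ13C/1000 + 1)
R_sample = 0.0112400 × (-82.25/1000 + 1) = 0.0112400 × 0.917750
R_sample = 0.0103155

0.0103155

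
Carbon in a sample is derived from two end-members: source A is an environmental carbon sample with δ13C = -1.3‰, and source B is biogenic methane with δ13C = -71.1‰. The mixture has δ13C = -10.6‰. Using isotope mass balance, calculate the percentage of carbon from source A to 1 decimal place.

86.7%

δ_mix = f_A·δ_A + (1 − f_A)·δ_B  ⇒  f_A = (δ_mix − δ_B)/(δ_A − δ_B)
f_A = (-10.6 − (-71.1)) / (-1.3 − (-71.1))
f_A = 60.5 / 69.8 = 0.8668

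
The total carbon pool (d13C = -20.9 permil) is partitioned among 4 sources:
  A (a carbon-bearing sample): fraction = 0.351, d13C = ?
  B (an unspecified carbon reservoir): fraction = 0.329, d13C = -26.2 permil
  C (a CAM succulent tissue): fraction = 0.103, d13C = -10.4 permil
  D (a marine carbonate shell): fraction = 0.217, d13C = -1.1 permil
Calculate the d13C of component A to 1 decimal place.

-31.3 permil

Isotope mass balance: δ_bulk = Σ fᵢ·δᵢ.
-20.9 = 0.351×δ_A + 0.329×(-26.2) + 0.103×(-10.4) + 0.217×(-1.1)
0.351·δ_A = -20.9 − (-9.930) = -10.970
δ_A = -10.970 / 0.351 = -31.25 permil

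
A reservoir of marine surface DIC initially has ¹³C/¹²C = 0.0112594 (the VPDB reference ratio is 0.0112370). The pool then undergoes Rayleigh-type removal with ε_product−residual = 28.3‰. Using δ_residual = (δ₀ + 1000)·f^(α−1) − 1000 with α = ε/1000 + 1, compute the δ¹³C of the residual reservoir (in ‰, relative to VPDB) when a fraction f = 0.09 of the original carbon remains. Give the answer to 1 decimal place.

δ₀ = (0.0112594/0.0112370 − 1)×1000 = (1.001993 − 1)×1000 = 1.993‰
α − 1 = ε/1000 = 0.0283
f^(α−1) = 0.09^(0.0283) = 0.934125
δ_res = (1.993 + 1000) × 0.934125 − 1000 = 935.987 − 1000 = -64.01‰

-64.0‰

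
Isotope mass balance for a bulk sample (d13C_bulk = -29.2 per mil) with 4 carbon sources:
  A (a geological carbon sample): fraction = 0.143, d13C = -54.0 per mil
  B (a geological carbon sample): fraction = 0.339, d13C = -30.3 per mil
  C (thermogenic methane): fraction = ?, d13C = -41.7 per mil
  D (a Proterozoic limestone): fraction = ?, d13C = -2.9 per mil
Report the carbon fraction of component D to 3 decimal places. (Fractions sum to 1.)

Let f_D and f_C be the unknown fractions; fractions sum to 1 so f_D + f_C = 0.518.
Mass balance: Σ fᵢ·δᵢ = δ_bulk ⇒ f_D·(-2.9) + f_C·(-41.7) = -29.2 − (-17.994) = -11.206
Substitute f_C = 0.518 − f_D:
f_D·(-2.9 − -41.7) = -11.206 − 0.518×(-41.7) = 10.394
f_D = 10.394 / 38.8 = 0.2679

0.268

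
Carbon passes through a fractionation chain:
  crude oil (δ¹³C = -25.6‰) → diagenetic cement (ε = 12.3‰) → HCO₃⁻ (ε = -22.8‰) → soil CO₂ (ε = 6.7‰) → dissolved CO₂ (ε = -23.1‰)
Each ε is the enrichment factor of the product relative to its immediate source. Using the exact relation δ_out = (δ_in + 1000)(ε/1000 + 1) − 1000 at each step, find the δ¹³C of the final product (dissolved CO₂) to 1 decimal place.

-52.1‰

step 1: δ = (-25.60 + 1000)·(12.3/1000 + 1) − 1000 = -13.61‰
step 2: δ = (-13.61 + 1000)·(-22.8/1000 + 1) − 1000 = -36.10‰
step 3: δ = (-36.10 + 1000)·(6.7/1000 + 1) − 1000 = -29.65‰
step 4: δ = (-29.65 + 1000)·(-23.1/1000 + 1) − 1000 = -52.06‰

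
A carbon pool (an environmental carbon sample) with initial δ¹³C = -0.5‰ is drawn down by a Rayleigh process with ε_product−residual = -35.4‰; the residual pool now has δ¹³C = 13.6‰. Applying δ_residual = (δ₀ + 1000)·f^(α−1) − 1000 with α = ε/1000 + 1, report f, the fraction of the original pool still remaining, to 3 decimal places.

0.673

α − 1 = ε/1000 = -0.0354
(δ_res + 1000)/(δ₀ + 1000) = (13.6 + 1000)/(-0.5 + 1000) = 1013.6/999.5 = 1.014107
f = 1.014107^(1/-0.0354) = exp(ln(1.014107)/-0.0354) = exp(0.01401/-0.0354)
f = exp(-0.3957) = 0.6732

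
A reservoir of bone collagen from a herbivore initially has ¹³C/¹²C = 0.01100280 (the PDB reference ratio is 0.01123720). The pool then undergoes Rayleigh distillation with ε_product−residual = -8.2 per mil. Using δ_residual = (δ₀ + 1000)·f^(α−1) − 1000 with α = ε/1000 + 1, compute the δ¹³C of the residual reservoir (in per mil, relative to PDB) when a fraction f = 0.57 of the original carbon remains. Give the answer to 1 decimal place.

-16.3 per mil

δ₀ = (0.01100280/0.01123720 − 1)×1000 = (0.979141 − 1)×1000 = -20.859 per mil
α − 1 = ε/1000 = -0.0082
f^(α−1) = 0.57^(-0.0082) = 1.004620
δ_res = (-20.859 + 1000) × 1.004620 − 1000 = 983.664 − 1000 = -16.34 per mil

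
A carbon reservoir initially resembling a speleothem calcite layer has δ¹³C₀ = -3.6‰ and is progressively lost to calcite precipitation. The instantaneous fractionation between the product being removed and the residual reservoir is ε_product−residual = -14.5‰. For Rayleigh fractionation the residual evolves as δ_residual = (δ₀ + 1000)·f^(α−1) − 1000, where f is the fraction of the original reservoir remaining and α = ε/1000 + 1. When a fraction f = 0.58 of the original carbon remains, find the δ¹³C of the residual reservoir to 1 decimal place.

4.3‰

Rayleigh residual: δ_res = (δ₀ + 1000)·f^(α−1) − 1000
α = ε/1000 + 1 = 0.98550, so α − 1 = -0.01450
f^(α−1) = 0.58^(-0.01450) = 1.007930
δ_res = (-3.6 + 1000) × 1.007930 − 1000 = 1004.301 − 1000 = 4.30‰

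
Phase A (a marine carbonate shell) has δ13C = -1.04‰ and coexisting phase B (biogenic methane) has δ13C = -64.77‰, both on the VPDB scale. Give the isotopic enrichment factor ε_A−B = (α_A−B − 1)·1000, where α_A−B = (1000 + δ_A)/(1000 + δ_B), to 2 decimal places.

α_A−B = (1000 + -1.04) / (1000 + -64.77) = 998.96 / 935.23 = 1.068144
ε_A−B = (1.068144 − 1) × 1000 = 68.144‰
(The approximation ε ≈ δ_A − δ_B would give 63.73‰.)

68.14‰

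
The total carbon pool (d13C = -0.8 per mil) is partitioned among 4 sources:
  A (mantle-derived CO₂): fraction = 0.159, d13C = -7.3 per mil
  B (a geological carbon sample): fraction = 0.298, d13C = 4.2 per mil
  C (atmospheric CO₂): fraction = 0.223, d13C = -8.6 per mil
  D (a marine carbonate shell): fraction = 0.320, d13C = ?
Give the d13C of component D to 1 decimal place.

Isotope mass balance: δ_bulk = Σ fᵢ·δᵢ.
-0.8 = 0.159×(-7.3) + 0.298×(4.2) + 0.223×(-8.6) + 0.320×δ_D
0.320·δ_D = -0.8 − (-1.827) = 1.027
δ_D = 1.027 / 0.320 = 3.21 per mil

3.2 per mil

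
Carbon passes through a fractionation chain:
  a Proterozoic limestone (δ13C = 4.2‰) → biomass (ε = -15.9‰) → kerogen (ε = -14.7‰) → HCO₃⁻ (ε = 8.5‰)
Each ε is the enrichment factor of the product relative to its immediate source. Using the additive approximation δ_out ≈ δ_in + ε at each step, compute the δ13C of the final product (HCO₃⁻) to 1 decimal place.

step 1: δ ≈ 4.2 + (-15.9) = -11.7‰
step 2: δ ≈ -11.7 + (-14.7) = -26.4‰
step 3: δ ≈ -26.4 + (8.5) = -17.9‰

-17.9‰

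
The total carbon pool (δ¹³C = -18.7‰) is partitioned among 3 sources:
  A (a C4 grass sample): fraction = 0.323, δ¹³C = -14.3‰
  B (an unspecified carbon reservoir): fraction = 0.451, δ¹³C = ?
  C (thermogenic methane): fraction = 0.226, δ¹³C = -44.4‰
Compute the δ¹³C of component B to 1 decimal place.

-9.0‰

Isotope mass balance: δ_bulk = Σ fᵢ·δᵢ.
-18.7 = 0.323×(-14.3) + 0.451×δ_B + 0.226×(-44.4)
0.451·δ_B = -18.7 − (-14.653) = -4.047
δ_B = -4.047 / 0.451 = -8.97‰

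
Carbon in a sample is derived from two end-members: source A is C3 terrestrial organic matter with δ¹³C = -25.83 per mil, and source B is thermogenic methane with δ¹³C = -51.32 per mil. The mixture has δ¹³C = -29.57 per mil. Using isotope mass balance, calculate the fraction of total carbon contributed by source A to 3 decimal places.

δ_mix = f_A·δ_A + (1 − f_A)·δ_B  ⇒  f_A = (δ_mix − δ_B)/(δ_A − δ_B)
f_A = (-29.57 − (-51.32)) / (-25.83 − (-51.32))
f_A = 21.75 / 25.49 = 0.8533

0.853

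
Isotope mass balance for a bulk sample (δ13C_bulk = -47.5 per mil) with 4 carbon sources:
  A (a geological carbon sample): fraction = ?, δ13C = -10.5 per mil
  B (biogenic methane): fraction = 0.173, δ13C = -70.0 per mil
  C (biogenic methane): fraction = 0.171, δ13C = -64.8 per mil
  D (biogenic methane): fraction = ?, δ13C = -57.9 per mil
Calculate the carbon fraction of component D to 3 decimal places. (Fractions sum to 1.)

Let f_D and f_A be the unknown fractions; fractions sum to 1 so f_D + f_A = 0.656.
Mass balance: Σ fᵢ·δᵢ = δ_bulk ⇒ f_D·(-57.9) + f_A·(-10.5) = -47.5 − (-23.191) = -24.309
Substitute f_A = 0.656 − f_D:
f_D·(-57.9 − -10.5) = -24.309 − 0.656×(-10.5) = -17.421
f_D = -17.421 / -47.4 = 0.3675

0.368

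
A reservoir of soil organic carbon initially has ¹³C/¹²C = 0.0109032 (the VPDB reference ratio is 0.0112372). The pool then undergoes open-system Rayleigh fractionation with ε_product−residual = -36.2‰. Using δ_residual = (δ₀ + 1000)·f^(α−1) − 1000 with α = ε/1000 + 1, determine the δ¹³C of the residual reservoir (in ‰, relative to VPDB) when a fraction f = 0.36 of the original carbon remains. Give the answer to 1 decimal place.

6.8‰

δ₀ = (0.0109032/0.0112372 − 1)×1000 = (0.970277 − 1)×1000 = -29.723‰
α − 1 = ε/1000 = -0.0362
f^(α−1) = 0.36^(-0.0362) = 1.037676
δ_res = (-29.723 + 1000) × 1.037676 − 1000 = 1006.834 − 1000 = 6.83‰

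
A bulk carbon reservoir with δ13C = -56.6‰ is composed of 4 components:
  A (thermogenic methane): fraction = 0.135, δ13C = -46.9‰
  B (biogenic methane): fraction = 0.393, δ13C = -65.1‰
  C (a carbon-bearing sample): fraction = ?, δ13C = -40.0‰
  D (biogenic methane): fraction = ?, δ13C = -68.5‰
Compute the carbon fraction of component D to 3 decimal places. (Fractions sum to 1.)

0.204

Let f_D and f_C be the unknown fractions; fractions sum to 1 so f_D + f_C = 0.472.
Mass balance: Σ fᵢ·δᵢ = δ_bulk ⇒ f_D·(-68.5) + f_C·(-40.0) = -56.6 − (-31.916) = -24.684
Substitute f_C = 0.472 − f_D:
f_D·(-68.5 − -40.0) = -24.684 − 0.472×(-40.0) = -5.804
f_D = -5.804 / -28.5 = 0.2037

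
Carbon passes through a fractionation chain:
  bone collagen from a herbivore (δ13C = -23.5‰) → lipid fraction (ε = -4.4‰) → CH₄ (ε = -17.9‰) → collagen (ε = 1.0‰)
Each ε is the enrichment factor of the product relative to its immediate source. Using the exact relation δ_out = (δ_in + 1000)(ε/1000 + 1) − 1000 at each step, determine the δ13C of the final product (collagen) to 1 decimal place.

-44.2‰

step 1: δ = (-23.50 + 1000)·(-4.4/1000 + 1) − 1000 = -27.80‰
step 2: δ = (-27.80 + 1000)·(-17.9/1000 + 1) − 1000 = -45.20‰
step 3: δ = (-45.20 + 1000)·(1.0/1000 + 1) − 1000 = -44.24‰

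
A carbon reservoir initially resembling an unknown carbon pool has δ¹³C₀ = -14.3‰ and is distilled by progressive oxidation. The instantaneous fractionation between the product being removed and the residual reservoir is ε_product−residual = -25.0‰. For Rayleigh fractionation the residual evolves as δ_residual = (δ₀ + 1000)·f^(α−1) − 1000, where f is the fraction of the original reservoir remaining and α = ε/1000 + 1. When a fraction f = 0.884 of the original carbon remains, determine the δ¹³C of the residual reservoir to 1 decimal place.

-11.3‰

Rayleigh residual: δ_res = (δ₀ + 1000)·f^(α−1) − 1000
α = ε/1000 + 1 = 0.97500, so α − 1 = -0.02500
f^(α−1) = 0.884^(-0.02500) = 1.003087
δ_res = (-14.3 + 1000) × 1.003087 − 1000 = 988.743 − 1000 = -11.26‰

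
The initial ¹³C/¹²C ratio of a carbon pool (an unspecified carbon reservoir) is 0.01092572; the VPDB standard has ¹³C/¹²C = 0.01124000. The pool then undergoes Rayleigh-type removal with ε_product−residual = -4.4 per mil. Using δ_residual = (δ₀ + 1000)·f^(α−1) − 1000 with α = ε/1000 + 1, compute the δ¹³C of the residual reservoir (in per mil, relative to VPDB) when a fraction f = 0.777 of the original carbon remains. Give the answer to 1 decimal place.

-26.9 per mil

δ₀ = (0.01092572/0.01124000 − 1)×1000 = (0.972039 − 1)×1000 = -27.961 per mil
α − 1 = ε/1000 = -0.0044
f^(α−1) = 0.777^(-0.0044) = 1.001111
δ_res = (-27.961 + 1000) × 1.001111 − 1000 = 973.119 − 1000 = -26.88 per mil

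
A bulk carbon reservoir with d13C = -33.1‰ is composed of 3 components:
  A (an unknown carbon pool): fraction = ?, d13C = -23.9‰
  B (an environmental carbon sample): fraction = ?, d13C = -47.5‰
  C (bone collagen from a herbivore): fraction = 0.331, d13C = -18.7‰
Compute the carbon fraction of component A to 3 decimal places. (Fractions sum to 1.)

Let f_A and f_B be the unknown fractions; fractions sum to 1 so f_A + f_B = 0.669.
Mass balance: Σ fᵢ·δᵢ = δ_bulk ⇒ f_A·(-23.9) + f_B·(-47.5) = -33.1 − (-6.190) = -26.910
Substitute f_B = 0.669 − f_A:
f_A·(-23.9 − -47.5) = -26.910 − 0.669×(-47.5) = 4.867
f_A = 4.867 / 23.6 = 0.2062

0.206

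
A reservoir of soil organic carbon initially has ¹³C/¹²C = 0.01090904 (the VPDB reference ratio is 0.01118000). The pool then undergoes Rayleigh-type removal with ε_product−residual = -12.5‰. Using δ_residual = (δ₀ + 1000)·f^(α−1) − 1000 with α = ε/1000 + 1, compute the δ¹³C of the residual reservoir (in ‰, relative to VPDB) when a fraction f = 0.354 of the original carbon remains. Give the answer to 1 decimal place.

-11.5‰

δ₀ = (0.01090904/0.01118000 − 1)×1000 = (0.975764 − 1)×1000 = -24.236‰
α − 1 = ε/1000 = -0.0125
f^(α−1) = 0.354^(-0.0125) = 1.013065
δ_res = (-24.236 + 1000) × 1.013065 − 1000 = 988.513 − 1000 = -11.49‰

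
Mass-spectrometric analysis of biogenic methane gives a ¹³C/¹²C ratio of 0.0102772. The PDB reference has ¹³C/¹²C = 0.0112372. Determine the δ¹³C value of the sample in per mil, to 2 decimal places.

-85.43 per mil

δ¹³C = (R_sample / R_standard − 1) × 1000
R_sample / R_standard = 0.0102772 / 0.0112372 = 0.914569
δ¹³C = (0.914569 − 1) × 1000 = -85.431 per mil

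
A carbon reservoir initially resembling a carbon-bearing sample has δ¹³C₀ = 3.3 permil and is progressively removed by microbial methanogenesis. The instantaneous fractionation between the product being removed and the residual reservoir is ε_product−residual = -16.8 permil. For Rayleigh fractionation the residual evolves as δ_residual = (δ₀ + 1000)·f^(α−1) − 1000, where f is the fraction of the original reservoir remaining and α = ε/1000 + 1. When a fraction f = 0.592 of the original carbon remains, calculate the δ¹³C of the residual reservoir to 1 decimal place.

Rayleigh residual: δ_res = (δ₀ + 1000)·f^(α−1) − 1000
α = ε/1000 + 1 = 0.98320, so α − 1 = -0.01680
f^(α−1) = 0.592^(-0.01680) = 1.008846
δ_res = (3.3 + 1000) × 1.008846 − 1000 = 1012.175 − 1000 = 12.18 permil

12.2 permil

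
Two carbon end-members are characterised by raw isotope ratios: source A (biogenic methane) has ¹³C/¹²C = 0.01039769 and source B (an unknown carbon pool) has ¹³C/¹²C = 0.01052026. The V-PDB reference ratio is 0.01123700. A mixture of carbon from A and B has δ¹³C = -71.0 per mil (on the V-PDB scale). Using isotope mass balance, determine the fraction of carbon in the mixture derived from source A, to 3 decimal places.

0.662

δ_A = (0.01039769/0.01123700 − 1)×1000 = (0.925308 − 1)×1000 = -74.692 per mil
δ_B = (0.01052026/0.01123700 − 1)×1000 = (0.936216 − 1)×1000 = -63.784 per mil
f_A = (δ_mix − δ_B)/(δ_A − δ_B) = (-71.0 − (-63.784))/(-74.692 − (-63.784))
f_A = -7.216 / -10.908 = 0.6616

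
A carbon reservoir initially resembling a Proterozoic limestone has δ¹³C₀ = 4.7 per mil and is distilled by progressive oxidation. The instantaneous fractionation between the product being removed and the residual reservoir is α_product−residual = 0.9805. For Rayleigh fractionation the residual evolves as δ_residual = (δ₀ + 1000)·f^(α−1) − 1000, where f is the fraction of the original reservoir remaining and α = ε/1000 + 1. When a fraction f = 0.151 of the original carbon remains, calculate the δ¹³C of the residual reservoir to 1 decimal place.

42.4 per mil

Rayleigh residual: δ_res = (δ₀ + 1000)·f^(α−1) − 1000
α − 1 = -0.01950
f^(α−1) = 0.151^(-0.01950) = 1.037552
δ_res = (4.7 + 1000) × 1.037552 − 1000 = 1042.429 − 1000 = 42.43 per mil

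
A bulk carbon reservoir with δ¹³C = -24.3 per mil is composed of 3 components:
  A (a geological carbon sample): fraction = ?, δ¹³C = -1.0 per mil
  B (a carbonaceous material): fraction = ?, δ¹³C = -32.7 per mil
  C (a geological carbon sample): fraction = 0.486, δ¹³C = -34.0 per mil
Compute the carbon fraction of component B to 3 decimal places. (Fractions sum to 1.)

0.229

Let f_B and f_A be the unknown fractions; fractions sum to 1 so f_B + f_A = 0.514.
Mass balance: Σ fᵢ·δᵢ = δ_bulk ⇒ f_B·(-32.7) + f_A·(-1.0) = -24.3 − (-16.524) = -7.776
Substitute f_A = 0.514 − f_B:
f_B·(-32.7 − -1.0) = -7.776 − 0.514×(-1.0) = -7.262
f_B = -7.262 / -31.7 = 0.2291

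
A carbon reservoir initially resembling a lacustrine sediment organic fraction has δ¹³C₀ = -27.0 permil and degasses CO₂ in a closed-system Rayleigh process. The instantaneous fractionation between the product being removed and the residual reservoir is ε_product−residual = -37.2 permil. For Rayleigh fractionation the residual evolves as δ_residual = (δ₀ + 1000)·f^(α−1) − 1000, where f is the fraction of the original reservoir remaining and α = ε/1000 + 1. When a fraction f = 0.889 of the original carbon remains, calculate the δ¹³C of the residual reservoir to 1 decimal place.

-22.7 permil

Rayleigh residual: δ_res = (δ₀ + 1000)·f^(α−1) − 1000
α = ε/1000 + 1 = 0.96280, so α − 1 = -0.03720
f^(α−1) = 0.889^(-0.03720) = 1.004386
δ_res = (-27.0 + 1000) × 1.004386 − 1000 = 977.268 − 1000 = -22.73 permil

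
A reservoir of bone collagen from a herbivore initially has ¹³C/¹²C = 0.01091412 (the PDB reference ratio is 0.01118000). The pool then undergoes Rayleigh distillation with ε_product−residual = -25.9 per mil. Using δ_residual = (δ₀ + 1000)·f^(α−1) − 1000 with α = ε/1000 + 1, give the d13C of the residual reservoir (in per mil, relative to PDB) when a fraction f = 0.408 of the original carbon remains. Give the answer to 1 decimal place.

δ₀ = (0.01091412/0.01118000 − 1)×1000 = (0.976218 − 1)×1000 = -23.782 per mil
α − 1 = ε/1000 = -0.0259
f^(α−1) = 0.408^(-0.0259) = 1.023491
δ_res = (-23.782 + 1000) × 1.023491 − 1000 = 999.150 − 1000 = -0.85 per mil

-0.8 per mil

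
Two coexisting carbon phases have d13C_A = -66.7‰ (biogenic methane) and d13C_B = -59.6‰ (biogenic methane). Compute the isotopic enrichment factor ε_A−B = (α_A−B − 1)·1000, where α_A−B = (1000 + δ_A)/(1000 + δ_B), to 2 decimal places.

-7.55‰

α_A−B = (1000 + -66.7) / (1000 + -59.6) = 933.3 / 940.4 = 0.992450
ε_A−B = (0.992450 − 1) × 1000 = -7.550‰
(The approximation ε ≈ δ_A − δ_B would give -7.1‰.)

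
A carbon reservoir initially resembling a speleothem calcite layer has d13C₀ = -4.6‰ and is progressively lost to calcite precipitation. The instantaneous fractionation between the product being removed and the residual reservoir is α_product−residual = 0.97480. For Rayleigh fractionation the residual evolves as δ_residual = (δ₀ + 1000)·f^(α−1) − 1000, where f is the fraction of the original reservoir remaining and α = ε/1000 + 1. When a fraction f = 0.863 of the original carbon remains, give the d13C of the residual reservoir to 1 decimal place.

Rayleigh residual: δ_res = (δ₀ + 1000)·f^(α−1) − 1000
α − 1 = -0.02520
f^(α−1) = 0.863^(-0.02520) = 1.003720
δ_res = (-4.6 + 1000) × 1.003720 − 1000 = 999.103 − 1000 = -0.90‰

-0.9‰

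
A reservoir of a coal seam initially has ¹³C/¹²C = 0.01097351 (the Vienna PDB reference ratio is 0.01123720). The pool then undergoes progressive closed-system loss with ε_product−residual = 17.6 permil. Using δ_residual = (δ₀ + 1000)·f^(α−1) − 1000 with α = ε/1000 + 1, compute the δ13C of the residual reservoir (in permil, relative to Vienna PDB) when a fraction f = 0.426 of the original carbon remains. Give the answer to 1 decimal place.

-38.0 permil

δ₀ = (0.01097351/0.01123720 − 1)×1000 = (0.976534 − 1)×1000 = -23.466 permil
α − 1 = ε/1000 = 0.0176
f^(α−1) = 0.426^(0.0176) = 0.985094
δ_res = (-23.466 + 1000) × 0.985094 − 1000 = 961.978 − 1000 = -38.02 permil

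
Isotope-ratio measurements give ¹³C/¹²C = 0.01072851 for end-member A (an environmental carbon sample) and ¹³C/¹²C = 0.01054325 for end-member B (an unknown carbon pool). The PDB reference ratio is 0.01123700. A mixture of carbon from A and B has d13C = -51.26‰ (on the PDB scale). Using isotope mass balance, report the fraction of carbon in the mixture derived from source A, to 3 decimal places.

δ_A = (0.01072851/0.01123700 − 1)×1000 = (0.954749 − 1)×1000 = -45.251‰
δ_B = (0.01054325/0.01123700 − 1)×1000 = (0.938262 − 1)×1000 = -61.738‰
f_A = (δ_mix − δ_B)/(δ_A − δ_B) = (-51.26 − (-61.738))/(-45.251 − (-61.738))
f_A = 10.478 / 16.487 = 0.6355

0.636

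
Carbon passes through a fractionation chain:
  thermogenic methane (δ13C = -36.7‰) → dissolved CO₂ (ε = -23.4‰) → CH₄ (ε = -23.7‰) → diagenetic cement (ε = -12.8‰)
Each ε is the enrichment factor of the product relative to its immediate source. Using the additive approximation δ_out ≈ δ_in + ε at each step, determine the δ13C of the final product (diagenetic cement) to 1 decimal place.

-96.6‰

step 1: δ ≈ -36.7 + (-23.4) = -60.1‰
step 2: δ ≈ -60.1 + (-23.7) = -83.8‰
step 3: δ ≈ -83.8 + (-12.8) = -96.6‰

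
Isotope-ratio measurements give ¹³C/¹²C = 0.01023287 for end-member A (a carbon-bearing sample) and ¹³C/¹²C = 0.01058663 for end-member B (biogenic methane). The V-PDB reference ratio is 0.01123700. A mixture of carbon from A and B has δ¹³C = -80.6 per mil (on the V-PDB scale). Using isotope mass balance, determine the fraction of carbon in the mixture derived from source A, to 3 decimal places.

0.722

δ_A = (0.01023287/0.01123700 − 1)×1000 = (0.910641 − 1)×1000 = -89.359 per mil
δ_B = (0.01058663/0.01123700 − 1)×1000 = (0.942122 − 1)×1000 = -57.878 per mil
f_A = (δ_mix − δ_B)/(δ_A − δ_B) = (-80.6 − (-57.878))/(-89.359 − (-57.878))
f_A = -22.722 / -31.482 = 0.7218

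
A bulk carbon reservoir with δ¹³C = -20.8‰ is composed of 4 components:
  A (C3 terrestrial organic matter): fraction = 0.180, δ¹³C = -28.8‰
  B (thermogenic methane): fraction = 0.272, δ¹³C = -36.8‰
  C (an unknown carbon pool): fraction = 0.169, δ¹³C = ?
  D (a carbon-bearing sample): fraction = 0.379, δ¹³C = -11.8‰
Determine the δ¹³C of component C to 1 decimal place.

-6.7‰

Isotope mass balance: δ_bulk = Σ fᵢ·δᵢ.
-20.8 = 0.180×(-28.8) + 0.272×(-36.8) + 0.169×δ_C + 0.379×(-11.8)
0.169·δ_C = -20.8 − (-19.666) = -1.134
δ_C = -1.134 / 0.169 = -6.71‰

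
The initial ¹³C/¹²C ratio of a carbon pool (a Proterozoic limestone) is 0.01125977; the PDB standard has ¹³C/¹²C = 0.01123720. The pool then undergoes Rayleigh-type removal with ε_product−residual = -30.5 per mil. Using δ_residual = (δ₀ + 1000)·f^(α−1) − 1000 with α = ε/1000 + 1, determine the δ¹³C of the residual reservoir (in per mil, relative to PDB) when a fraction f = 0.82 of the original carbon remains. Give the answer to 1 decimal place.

δ₀ = (0.01125977/0.01123720 − 1)×1000 = (1.002009 − 1)×1000 = 2.009 per mil
α − 1 = ε/1000 = -0.0305
f^(α−1) = 0.82^(-0.0305) = 1.006071
δ_res = (2.009 + 1000) × 1.006071 − 1000 = 1008.092 − 1000 = 8.09 per mil

8.1 per mil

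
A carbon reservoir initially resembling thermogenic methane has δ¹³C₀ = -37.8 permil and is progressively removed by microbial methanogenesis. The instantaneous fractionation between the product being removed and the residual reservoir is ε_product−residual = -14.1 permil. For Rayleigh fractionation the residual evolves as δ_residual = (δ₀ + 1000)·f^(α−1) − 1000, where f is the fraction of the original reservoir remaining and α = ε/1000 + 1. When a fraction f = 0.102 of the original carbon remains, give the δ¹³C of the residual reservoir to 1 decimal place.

Rayleigh residual: δ_res = (δ₀ + 1000)·f^(α−1) − 1000
α = ε/1000 + 1 = 0.98590, so α − 1 = -0.01410
f^(α−1) = 0.102^(-0.01410) = 1.032711
δ_res = (-37.8 + 1000) × 1.032711 − 1000 = 993.674 − 1000 = -6.33 permil

-6.3 permil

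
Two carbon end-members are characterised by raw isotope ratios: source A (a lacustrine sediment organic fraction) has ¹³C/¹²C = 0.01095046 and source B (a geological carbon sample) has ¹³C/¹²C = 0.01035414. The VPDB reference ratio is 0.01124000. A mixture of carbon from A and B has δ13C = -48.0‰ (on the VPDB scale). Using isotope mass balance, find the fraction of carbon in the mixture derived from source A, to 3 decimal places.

0.581

δ_A = (0.01095046/0.01124000 − 1)×1000 = (0.974240 − 1)×1000 = -25.760‰
δ_B = (0.01035414/0.01124000 − 1)×1000 = (0.921187 − 1)×1000 = -78.813‰
f_A = (δ_mix − δ_B)/(δ_A − δ_B) = (-48.0 − (-78.813))/(-25.760 − (-78.813))
f_A = 30.813 / 53.053 = 0.5808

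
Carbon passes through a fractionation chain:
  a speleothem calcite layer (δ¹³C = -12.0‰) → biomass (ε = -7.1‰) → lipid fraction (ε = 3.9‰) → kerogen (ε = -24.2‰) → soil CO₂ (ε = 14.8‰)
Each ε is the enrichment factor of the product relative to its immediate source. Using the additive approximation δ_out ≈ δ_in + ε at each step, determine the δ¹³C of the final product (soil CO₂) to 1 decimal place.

-24.6‰

step 1: δ ≈ -12.0 + (-7.1) = -19.1‰
step 2: δ ≈ -19.1 + (3.9) = -15.2‰
step 3: δ ≈ -15.2 + (-24.2) = -39.4‰
step 4: δ ≈ -39.4 + (14.8) = -24.6‰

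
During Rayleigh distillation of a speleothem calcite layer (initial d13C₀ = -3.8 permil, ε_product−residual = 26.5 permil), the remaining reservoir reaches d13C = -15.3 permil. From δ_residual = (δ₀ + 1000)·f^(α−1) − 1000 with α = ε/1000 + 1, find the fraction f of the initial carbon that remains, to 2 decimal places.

α − 1 = ε/1000 = 0.0265
(δ_res + 1000)/(δ₀ + 1000) = (-15.3 + 1000)/(-3.8 + 1000) = 984.7/996.2 = 0.988456
f = 0.988456^(1/0.0265) = exp(ln(0.988456)/0.0265) = exp(-0.01161/0.0265)
f = exp(-0.4382) = 0.6452

0.65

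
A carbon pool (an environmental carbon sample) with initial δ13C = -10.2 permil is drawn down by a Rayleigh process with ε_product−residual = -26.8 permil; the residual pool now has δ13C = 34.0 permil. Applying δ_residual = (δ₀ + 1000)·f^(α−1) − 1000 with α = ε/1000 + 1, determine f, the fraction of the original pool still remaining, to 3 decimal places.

0.196

α − 1 = ε/1000 = -0.0268
(δ_res + 1000)/(δ₀ + 1000) = (34.0 + 1000)/(-10.2 + 1000) = 1034.0/989.8 = 1.044655
f = 1.044655^(1/-0.0268) = exp(ln(1.044655)/-0.0268) = exp(0.04369/-0.0268)
f = exp(-1.6301) = 0.1959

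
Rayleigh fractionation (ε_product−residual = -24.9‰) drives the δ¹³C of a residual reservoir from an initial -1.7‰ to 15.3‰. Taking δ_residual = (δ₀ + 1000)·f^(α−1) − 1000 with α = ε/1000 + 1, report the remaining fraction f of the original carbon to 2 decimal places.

0.51

α − 1 = ε/1000 = -0.0249
(δ_res + 1000)/(δ₀ + 1000) = (15.3 + 1000)/(-1.7 + 1000) = 1015.3/998.3 = 1.017029
f = 1.017029^(1/-0.0249) = exp(ln(1.017029)/-0.0249) = exp(0.01689/-0.0249)
f = exp(-0.6781) = 0.5076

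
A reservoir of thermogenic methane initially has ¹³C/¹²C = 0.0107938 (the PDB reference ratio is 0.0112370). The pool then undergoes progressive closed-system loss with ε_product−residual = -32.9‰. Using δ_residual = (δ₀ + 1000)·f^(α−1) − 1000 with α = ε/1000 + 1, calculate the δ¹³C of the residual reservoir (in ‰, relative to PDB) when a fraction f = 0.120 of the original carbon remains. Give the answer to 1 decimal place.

δ₀ = (0.0107938/0.0112370 − 1)×1000 = (0.960559 − 1)×1000 = -39.441‰
α − 1 = ε/1000 = -0.0329
f^(α−1) = 0.120^(-0.0329) = 1.072247
δ_res = (-39.441 + 1000) × 1.072247 − 1000 = 1029.957 − 1000 = 29.96‰

30.0‰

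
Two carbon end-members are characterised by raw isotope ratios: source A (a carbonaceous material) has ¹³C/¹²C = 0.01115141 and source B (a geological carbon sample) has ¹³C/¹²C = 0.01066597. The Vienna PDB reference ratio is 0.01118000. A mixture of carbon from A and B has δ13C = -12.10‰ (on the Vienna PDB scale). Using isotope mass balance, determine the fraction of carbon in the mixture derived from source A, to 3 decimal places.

δ_A = (0.01115141/0.01118000 − 1)×1000 = (0.997443 − 1)×1000 = -2.557‰
δ_B = (0.01066597/0.01118000 − 1)×1000 = (0.954022 − 1)×1000 = -45.978‰
f_A = (δ_mix − δ_B)/(δ_A − δ_B) = (-12.10 − (-45.978))/(-2.557 − (-45.978))
f_A = 33.878 / 43.420 = 0.7802

0.780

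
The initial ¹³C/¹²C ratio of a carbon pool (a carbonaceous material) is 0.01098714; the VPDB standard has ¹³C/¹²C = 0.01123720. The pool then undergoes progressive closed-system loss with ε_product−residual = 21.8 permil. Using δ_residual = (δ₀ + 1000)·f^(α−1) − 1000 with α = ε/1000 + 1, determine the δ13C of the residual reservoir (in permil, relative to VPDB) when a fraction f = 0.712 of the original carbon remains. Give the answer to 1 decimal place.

-29.5 permil

δ₀ = (0.01098714/0.01123720 − 1)×1000 = (0.977747 − 1)×1000 = -22.253 permil
α − 1 = ε/1000 = 0.0218
f^(α−1) = 0.712^(0.0218) = 0.992622
δ_res = (-22.253 + 1000) × 0.992622 − 1000 = 970.534 − 1000 = -29.47 permil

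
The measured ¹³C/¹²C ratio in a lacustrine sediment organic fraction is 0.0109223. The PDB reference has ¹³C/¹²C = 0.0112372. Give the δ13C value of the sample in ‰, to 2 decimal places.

-28.02‰

δ13C = (R_sample / R_standard − 1) × 1000
R_sample / R_standard = 0.0109223 / 0.0112372 = 0.971977
δ13C = (0.971977 − 1) × 1000 = -28.023‰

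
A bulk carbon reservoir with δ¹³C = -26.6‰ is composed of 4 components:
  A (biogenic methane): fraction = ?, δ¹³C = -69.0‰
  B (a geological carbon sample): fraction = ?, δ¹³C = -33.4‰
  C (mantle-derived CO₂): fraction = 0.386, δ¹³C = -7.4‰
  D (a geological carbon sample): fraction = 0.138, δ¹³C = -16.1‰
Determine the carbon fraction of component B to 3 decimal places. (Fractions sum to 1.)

Let f_B and f_A be the unknown fractions; fractions sum to 1 so f_B + f_A = 0.476.
Mass balance: Σ fᵢ·δᵢ = δ_bulk ⇒ f_B·(-33.4) + f_A·(-69.0) = -26.6 − (-5.078) = -21.522
Substitute f_A = 0.476 − f_B:
f_B·(-33.4 − -69.0) = -21.522 − 0.476×(-69.0) = 11.322
f_B = 11.322 / 35.6 = 0.3180

0.318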